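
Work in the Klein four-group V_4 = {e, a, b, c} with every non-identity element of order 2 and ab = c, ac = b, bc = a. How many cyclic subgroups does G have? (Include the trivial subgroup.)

4

Group the elements of G by the cyclic subgroup they generate; each cyclic subgroup of order d accounts for φ(d) elements.
Cyclic subgroups by order — order 1: 1; order 2: 3.
Total: 4.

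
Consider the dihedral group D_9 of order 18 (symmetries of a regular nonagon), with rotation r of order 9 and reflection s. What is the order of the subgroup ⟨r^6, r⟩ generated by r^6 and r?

|⟨r^6⟩| = 3 and |⟨r⟩| = 9, so |H| is a multiple of lcm(3, 9) = 9 and divides |G| = 18.
Closing under the operation: H = {e, r, r^2, r^3, r^4, r^5, r^6, r^7, r^8}, so |H| = 9.

9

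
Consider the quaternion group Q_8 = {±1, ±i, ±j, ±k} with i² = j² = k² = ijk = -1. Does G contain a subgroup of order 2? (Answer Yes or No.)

Yes

2 | 8. A subgroup of order 2 is {1, -1}.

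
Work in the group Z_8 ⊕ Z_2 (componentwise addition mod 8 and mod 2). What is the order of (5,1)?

8

The order of (5,1) in Z_8 × Z_2 is lcm(ord(5) in Z_8, ord(1) in Z_2).
ord(5) = 8 and ord(1) = 2, so |⟨(5,1)⟩| = lcm(8, 2) = 8.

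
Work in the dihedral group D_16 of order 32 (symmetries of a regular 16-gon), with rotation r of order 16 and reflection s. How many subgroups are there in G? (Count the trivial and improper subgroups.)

36

|G| = 32, so by Lagrange every subgroup order divides 32. Divisors: 1, 2, 4, 8, 16, 32.
Subgroups by order — order 1: 1; order 2: 17; order 4: 9; order 8: 5; order 16: 3; order 32: 1.
Total: 1 + 17 + 9 + 5 + 3 + 1 = 36.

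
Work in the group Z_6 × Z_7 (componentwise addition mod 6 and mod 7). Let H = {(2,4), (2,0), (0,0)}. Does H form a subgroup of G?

No

(2,4) ∈ H but its inverse (4,3) ∉ H, so H is not a subgroup.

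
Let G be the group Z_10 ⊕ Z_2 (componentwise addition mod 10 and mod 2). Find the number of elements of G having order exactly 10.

12

An element (a,b) has order lcm(ord(a), ord(b)); count pairs with lcm equal to 10.
Enumerating gives 12 such elements.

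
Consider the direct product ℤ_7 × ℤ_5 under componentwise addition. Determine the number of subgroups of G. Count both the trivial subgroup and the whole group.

|G| = 35, so by Lagrange every subgroup order divides 35. Divisors: 1, 5, 7, 35.
Subgroups by order — order 1: 1; order 5: 1; order 7: 1; order 35: 1.
Total: 1 + 1 + 1 + 1 = 4.

4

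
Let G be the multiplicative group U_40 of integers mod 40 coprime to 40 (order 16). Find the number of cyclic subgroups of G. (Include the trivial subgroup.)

12

A cyclic subgroup of order d is generated by each of its φ(d) elements of order d, so the cyclic subgroups of order d number (#elements of order d)/φ(d).
Cyclic subgroups by order — order 1: 1; order 2: 7; order 4: 4.
Total: 12.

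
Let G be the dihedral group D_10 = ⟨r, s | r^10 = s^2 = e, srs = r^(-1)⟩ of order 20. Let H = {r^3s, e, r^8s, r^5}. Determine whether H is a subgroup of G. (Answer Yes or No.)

Yes

|H| = 4 divides |G| = 20, consistent with Lagrange.
H contains the identity, every element's inverse is in H, and H is closed under ·: it is a subgroup.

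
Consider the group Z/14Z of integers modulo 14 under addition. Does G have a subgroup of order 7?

7 | 14. A subgroup of order 7 is {0, 2, 4, 6, 8, 10, 12}.

Yes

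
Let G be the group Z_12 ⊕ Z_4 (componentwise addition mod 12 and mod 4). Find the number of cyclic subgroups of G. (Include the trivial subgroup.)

20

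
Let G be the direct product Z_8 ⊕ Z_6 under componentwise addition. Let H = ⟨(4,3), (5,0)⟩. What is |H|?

16

|⟨(4,3)⟩| = 2 and |⟨(5,0)⟩| = 8, so |H| is a multiple of lcm(2, 8) = 8 and divides |G| = 48.
Closing under the operation: H = {(0,0), (0,3), (1,0), (1,3), (2,0), (2,3), (3,0), (3,3), (4,0), (4,3), (5,0), (5,3), (6,0), (6,3), (7,0), (7,3)}, so |H| = 16.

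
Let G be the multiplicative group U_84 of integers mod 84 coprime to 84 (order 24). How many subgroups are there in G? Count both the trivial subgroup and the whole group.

|G| = 24, so by Lagrange every subgroup order divides 24. Divisors: 1, 2, 3, 4, 6, 8, 12, 24.
Subgroups by order — order 1: 1; order 2: 7; order 3: 1; order 4: 7; order 6: 7; order 8: 1; order 12: 7; order 24: 1.
Total: 1 + 7 + 1 + 7 + 7 + 1 + 7 + 1 = 32.

32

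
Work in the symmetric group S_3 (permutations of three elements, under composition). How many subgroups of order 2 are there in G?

|G| = 6 and 2 | 6, so subgroups of order 2 are possible by Lagrange.
The subgroups of order 2 are: {e, (1 2)}; {e, (1 3)}; {e, (2 3)}.
So G has 3 subgroups of order 2.

3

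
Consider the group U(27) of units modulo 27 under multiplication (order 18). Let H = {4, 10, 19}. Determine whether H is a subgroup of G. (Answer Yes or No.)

The identity 1 ∉ H, so H is not a subgroup.

No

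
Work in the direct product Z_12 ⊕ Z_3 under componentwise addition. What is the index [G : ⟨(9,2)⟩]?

|⟨(9,2)⟩| = 12 and |G| = 36.
By Lagrange, [G : H] = |G|/|H| = 36/12 = 3.

3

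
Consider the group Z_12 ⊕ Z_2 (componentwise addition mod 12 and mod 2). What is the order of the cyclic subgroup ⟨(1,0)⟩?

The order of (1,0) in Z_12 × Z_2 is lcm(ord(1) in Z_12, ord(0) in Z_2).
ord(1) = 12 and ord(0) = 1, so |⟨(1,0)⟩| = lcm(12, 1) = 12.

12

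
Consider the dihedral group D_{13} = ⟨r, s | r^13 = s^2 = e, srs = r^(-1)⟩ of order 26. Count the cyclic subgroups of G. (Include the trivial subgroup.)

Group the elements of G by the cyclic subgroup they generate; each cyclic subgroup of order d accounts for φ(d) elements.
Cyclic subgroups by order — order 1: 1; order 2: 13; order 13: 1.
Total: 15.

15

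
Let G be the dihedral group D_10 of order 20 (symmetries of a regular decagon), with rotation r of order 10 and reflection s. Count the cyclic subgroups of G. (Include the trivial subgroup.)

Group the elements of G by the cyclic subgroup they generate; each cyclic subgroup of order d accounts for φ(d) elements.
Cyclic subgroups by order — order 1: 1; order 2: 11; order 5: 1; order 10: 1.
Total: 14.

14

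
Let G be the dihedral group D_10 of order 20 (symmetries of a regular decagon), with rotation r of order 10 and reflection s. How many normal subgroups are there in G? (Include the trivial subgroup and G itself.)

7

G has 22 subgroups. Checking conjugation-invariance by order — order 1: 1/1 normal; order 2: 1/11 normal; order 4: 0/5 normal; order 5: 1/1 normal; order 10: 3/3 normal; order 20: 1/1 normal.
Total normal subgroups: 7.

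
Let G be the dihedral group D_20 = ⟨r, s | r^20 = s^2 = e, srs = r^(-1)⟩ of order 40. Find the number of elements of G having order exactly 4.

2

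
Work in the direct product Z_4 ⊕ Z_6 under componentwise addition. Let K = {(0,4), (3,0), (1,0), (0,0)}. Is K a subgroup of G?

No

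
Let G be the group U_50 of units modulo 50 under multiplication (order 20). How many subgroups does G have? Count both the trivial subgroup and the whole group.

|G| = 20, so by Lagrange every subgroup order divides 20. Divisors: 1, 2, 4, 5, 10, 20.
Subgroups by order — order 1: 1; order 2: 1; order 4: 1; order 5: 1; order 10: 1; order 20: 1.
Total: 1 + 1 + 1 + 1 + 1 + 1 = 6.

6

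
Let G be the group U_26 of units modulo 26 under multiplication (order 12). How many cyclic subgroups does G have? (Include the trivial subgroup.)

6

Group the elements of G by the cyclic subgroup they generate; each cyclic subgroup of order d accounts for φ(d) elements.
Cyclic subgroups by order — order 1: 1; order 2: 1; order 3: 1; order 4: 1; order 6: 1; order 12: 1.
Total: 6.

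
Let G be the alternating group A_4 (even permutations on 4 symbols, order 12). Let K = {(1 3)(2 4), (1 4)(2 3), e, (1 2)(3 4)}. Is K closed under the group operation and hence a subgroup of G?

|K| = 4 divides |G| = 12, consistent with Lagrange.
K contains the identity, every element's inverse is in K, and K is closed under ∘: it is a subgroup.

Yes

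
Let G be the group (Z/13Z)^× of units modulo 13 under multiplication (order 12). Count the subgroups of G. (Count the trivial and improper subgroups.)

|G| = 12, so by Lagrange every subgroup order divides 12. Divisors: 1, 2, 3, 4, 6, 12.
Subgroups by order — order 1: 1; order 2: 1; order 3: 1; order 4: 1; order 6: 1; order 12: 1.
Total: 1 + 1 + 1 + 1 + 1 + 1 = 6.

6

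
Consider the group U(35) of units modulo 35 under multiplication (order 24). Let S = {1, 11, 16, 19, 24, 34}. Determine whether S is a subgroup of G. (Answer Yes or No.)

Yes

|S| = 6 divides |G| = 24, consistent with Lagrange.
S contains the identity, every element's inverse is in S, and S is closed under ·: it is a subgroup.
In fact S = ⟨19⟩.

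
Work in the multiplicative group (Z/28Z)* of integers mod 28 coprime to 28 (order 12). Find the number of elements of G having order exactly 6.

The elements of order 6 are: 3, 5, 11, 17, 19, 23.
That's 6.

6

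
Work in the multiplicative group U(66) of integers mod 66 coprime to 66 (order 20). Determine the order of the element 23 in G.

2

Compute successive powers of 23 mod 66: 23, 1; 23^2 ≡ 1 (mod 66).
So |⟨23⟩| = 2.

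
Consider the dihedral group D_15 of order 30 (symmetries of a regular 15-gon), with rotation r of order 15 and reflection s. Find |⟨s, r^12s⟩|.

|⟨s⟩| = 2 and |⟨r^12s⟩| = 2, so |H| is a multiple of lcm(2, 2) = 2 and divides |G| = 30.
Closing under the operation: H = {e, r^3, r^6, r^9, r^12, s, r^3s, r^6s, r^9s, r^12s}, so |H| = 10.

10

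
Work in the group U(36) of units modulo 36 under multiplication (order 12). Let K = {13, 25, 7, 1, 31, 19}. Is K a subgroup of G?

Yes

|K| = 6 divides |G| = 12, consistent with Lagrange.
K contains the identity, every element's inverse is in K, and K is closed under ·: it is a subgroup.
In fact K = ⟨7⟩.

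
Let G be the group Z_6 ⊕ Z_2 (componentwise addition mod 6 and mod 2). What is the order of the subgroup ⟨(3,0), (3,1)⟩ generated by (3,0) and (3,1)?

|⟨(3,0)⟩| = 2 and |⟨(3,1)⟩| = 2, so |H| is a multiple of lcm(2, 2) = 2 and divides |G| = 12.
Closing under the operation: H = {(0,0), (0,1), (3,0), (3,1)}, so |H| = 4.

4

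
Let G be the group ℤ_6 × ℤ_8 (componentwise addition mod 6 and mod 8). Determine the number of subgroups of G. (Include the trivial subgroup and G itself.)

22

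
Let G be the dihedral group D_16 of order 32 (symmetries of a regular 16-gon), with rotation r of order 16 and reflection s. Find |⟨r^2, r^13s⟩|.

|⟨r^2⟩| = 8 and |⟨r^13s⟩| = 2, so |H| is a multiple of lcm(8, 2) = 8 and divides |G| = 32.
Closing under the operation: H = {e, r^2, r^4, r^6, r^8, r^10, r^12, r^14, rs, r^3s, r^5s, r^7s, r^9s, r^11s, r^13s, r^15s}, so |H| = 16.

16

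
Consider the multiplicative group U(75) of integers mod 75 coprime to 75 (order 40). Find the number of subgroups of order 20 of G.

3

|G| = 40 and 20 | 40, so subgroups of order 20 are possible by Lagrange.
The subgroups of order 20 are: {1, 4, 11, 14, 16, 19, 26, 29, 31, 34, 41, 44, 46, 49, 56, 59, 61, 64, 71, 74}; {1, 4, 7, 13, 16, 19, 22, 28, 31, 34, 37, 43, 46, 49, 52, 58, 61, 64, 67, 73}; {1, 2, 4, 8, 16, 17, 19, 23, 31, 32, 34, 38, 46, 47, 49, 53, 61, 62, 64, 68}.
So G has 3 subgroups of order 20.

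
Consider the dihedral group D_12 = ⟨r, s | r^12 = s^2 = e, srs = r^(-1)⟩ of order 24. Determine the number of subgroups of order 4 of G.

7

|G| = 24 and 4 | 24, so subgroups of order 4 are possible by Lagrange.
The subgroups of order 4 are: {e, r^6, r^4s, r^10s}; {e, r^6, r^5s, r^11s}; {e, r^6, r^2s, r^8s}; {e, r^3, r^6, r^9}; … (7 in all).
So G has 7 subgroups of order 4.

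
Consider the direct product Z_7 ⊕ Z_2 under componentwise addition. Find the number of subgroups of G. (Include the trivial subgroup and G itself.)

|G| = 14, so by Lagrange every subgroup order divides 14. Divisors: 1, 2, 7, 14.
Subgroups by order — order 1: 1; order 2: 1; order 7: 1; order 14: 1.
Total: 1 + 1 + 1 + 1 = 4.

4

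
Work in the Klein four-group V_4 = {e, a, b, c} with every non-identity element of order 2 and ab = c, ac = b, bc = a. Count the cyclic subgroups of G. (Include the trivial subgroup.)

Group the elements of G by the cyclic subgroup they generate; each cyclic subgroup of order d accounts for φ(d) elements.
Cyclic subgroups by order — order 1: 1; order 2: 3.
Total: 4.

4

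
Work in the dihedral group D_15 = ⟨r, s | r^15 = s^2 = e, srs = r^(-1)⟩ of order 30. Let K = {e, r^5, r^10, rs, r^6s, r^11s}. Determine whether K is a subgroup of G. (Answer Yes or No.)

Yes

|K| = 6 divides |G| = 30, consistent with Lagrange.
K contains the identity, every element's inverse is in K, and K is closed under ·: it is a subgroup.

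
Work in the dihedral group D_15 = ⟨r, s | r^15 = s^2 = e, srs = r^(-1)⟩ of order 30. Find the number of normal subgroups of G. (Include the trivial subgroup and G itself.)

G has 28 subgroups. Checking conjugation-invariance by order — order 1: 1/1 normal; order 2: 0/15 normal; order 3: 1/1 normal; order 5: 1/1 normal; order 6: 0/5 normal; order 10: 0/3 normal; order 15: 1/1 normal; order 30: 1/1 normal.
Total normal subgroups: 5.

5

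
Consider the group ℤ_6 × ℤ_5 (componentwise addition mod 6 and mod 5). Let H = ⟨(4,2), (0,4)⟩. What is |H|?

|⟨(4,2)⟩| = 15 and |⟨(0,4)⟩| = 5, so |H| is a multiple of lcm(15, 5) = 15 and divides |G| = 30.
Closing under the operation: H = {(0,0), (0,1), (0,2), (0,3), (0,4), (2,0), (2,1), (2,2), (2,3), (2,4), (4,0), (4,1), (4,2), (4,3), (4,4)}, so |H| = 15.

15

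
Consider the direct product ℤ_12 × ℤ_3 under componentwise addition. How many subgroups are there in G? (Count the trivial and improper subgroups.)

18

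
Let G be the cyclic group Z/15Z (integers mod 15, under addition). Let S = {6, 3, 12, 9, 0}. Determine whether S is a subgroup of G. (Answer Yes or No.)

Yes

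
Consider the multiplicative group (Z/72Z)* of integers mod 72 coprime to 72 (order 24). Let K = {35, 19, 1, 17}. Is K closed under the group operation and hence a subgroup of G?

Yes

|K| = 4 divides |G| = 24, consistent with Lagrange.
K contains the identity, every element's inverse is in K, and K is closed under ·: it is a subgroup.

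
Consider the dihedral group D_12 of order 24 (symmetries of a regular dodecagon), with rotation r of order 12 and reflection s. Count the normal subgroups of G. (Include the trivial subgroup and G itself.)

9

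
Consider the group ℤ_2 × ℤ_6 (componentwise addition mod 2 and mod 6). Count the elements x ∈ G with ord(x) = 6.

An element (a,b) has order lcm(ord(a), ord(b)); count pairs with lcm equal to 6.
Enumerating gives 6 such elements.

6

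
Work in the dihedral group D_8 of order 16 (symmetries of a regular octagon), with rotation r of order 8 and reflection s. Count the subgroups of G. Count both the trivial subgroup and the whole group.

|G| = 16, so by Lagrange every subgroup order divides 16. Divisors: 1, 2, 4, 8, 16.
Subgroups by order — order 1: 1; order 2: 9; order 4: 5; order 8: 3; order 16: 1.
Total: 1 + 9 + 5 + 3 + 1 = 19.

19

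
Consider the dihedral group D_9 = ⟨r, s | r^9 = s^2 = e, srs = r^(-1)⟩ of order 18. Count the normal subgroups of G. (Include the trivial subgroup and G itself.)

G has 16 subgroups. Checking conjugation-invariance by order — order 1: 1/1 normal; order 2: 0/9 normal; order 3: 1/1 normal; order 6: 0/3 normal; order 9: 1/1 normal; order 18: 1/1 normal.
Total normal subgroups: 4.

4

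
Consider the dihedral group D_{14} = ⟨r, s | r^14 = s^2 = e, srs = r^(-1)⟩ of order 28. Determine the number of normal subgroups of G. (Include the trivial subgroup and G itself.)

7

G has 28 subgroups. Checking conjugation-invariance by order — order 1: 1/1 normal; order 2: 1/15 normal; order 4: 0/7 normal; order 7: 1/1 normal; order 14: 3/3 normal; order 28: 1/1 normal.
Total normal subgroups: 7.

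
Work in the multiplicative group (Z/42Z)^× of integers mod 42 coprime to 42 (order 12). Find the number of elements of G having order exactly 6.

6

The elements of order 6 are: 5, 11, 17, 19, 23, 31.
That's 6.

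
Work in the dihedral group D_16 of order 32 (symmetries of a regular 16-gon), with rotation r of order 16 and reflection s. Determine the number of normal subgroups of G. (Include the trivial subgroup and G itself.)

8

G has 36 subgroups. Checking conjugation-invariance by order — order 1: 1/1 normal; order 2: 1/17 normal; order 4: 1/9 normal; order 8: 1/5 normal; order 16: 3/3 normal; order 32: 1/1 normal.
Total normal subgroups: 8.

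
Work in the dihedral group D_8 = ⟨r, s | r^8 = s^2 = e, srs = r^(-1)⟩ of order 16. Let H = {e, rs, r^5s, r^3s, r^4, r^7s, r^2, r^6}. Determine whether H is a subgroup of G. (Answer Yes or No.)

Yes

|H| = 8 divides |G| = 16, consistent with Lagrange.
H contains the identity, every element's inverse is in H, and H is closed under ·: it is a subgroup.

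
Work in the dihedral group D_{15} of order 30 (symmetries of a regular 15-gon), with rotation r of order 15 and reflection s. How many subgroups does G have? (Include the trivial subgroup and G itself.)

|G| = 30, so by Lagrange every subgroup order divides 30. Divisors: 1, 2, 3, 5, 6, 10, 15, 30.
Subgroups by order — order 1: 1; order 2: 15; order 3: 1; order 5: 1; order 6: 5; order 10: 3; order 15: 1; order 30: 1.
Total: 1 + 15 + 1 + 1 + 5 + 3 + 1 + 1 = 28.

28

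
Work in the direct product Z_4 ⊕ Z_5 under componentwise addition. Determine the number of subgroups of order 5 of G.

1

|G| = 20 and 5 | 20, so subgroups of order 5 are possible by Lagrange.
The subgroups of order 5 are: {(0,0), (0,1), (0,2), (0,3), (0,4)}.
So G has 1 subgroup of order 5.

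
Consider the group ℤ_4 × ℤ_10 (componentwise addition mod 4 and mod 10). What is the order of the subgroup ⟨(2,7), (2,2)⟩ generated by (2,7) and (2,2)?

|⟨(2,7)⟩| = 10 and |⟨(2,2)⟩| = 10, so |H| is a multiple of lcm(10, 10) = 10 and divides |G| = 40.
Closing under the operation: H = {(0,0), (0,1), (0,2), (0,3), (0,4), (0,5), (0,6), (0,7), (0,8), (0,9), (2,0), (2,1), (2,2), (2,3), (2,4), (2,5), (2,6), (2,7), (2,8), (2,9)}, so |H| = 20.

20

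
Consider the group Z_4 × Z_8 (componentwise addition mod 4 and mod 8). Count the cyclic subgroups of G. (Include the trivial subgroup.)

14

Each element a generates a cyclic subgroup ⟨a⟩; distinct elements may generate the same one (a cyclic group of order d has φ(d) generators).
Cyclic subgroups by order — order 1: 1; order 2: 3; order 4: 6; order 8: 4.
Total: 14.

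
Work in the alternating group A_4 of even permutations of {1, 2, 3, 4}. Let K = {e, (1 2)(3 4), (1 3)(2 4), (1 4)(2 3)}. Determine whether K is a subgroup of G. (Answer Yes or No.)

|K| = 4 divides |G| = 12, consistent with Lagrange.
K contains the identity, every element's inverse is in K, and K is closed under ∘: it is a subgroup.

Yes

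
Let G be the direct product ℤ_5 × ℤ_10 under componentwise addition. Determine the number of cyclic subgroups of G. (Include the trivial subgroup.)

14

A cyclic subgroup of order d is generated by each of its φ(d) elements of order d, so the cyclic subgroups of order d number (#elements of order d)/φ(d).
Cyclic subgroups by order — order 1: 1; order 2: 1; order 5: 6; order 10: 6.
Total: 14.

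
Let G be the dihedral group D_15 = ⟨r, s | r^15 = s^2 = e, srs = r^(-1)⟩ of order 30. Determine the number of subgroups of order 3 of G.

1

|G| = 30 and 3 | 30, so subgroups of order 3 are possible by Lagrange.
The subgroups of order 3 are: {e, r^5, r^10}.
So G has 1 subgroup of order 3.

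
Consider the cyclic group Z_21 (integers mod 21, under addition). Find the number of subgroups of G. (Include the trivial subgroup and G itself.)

4

A cyclic group of order 21 has exactly one subgroup for each divisor of 21.
Divisors of 21: 1, 3, 7, 21.
So Z_21 has 4 subgroups.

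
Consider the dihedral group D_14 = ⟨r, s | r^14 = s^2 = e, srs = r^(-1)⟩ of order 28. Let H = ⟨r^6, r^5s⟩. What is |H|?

14

|⟨r^6⟩| = 7 and |⟨r^5s⟩| = 2, so |H| is a multiple of lcm(7, 2) = 14 and divides |G| = 28.
Closing under the operation: H = {e, r^2, r^4, r^6, r^8, r^10, r^12, rs, r^3s, r^5s, r^7s, r^9s, r^11s, r^13s}, so |H| = 14.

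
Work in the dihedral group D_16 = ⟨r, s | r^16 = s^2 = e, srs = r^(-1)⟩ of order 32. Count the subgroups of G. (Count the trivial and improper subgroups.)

36

|G| = 32, so by Lagrange every subgroup order divides 32. Divisors: 1, 2, 4, 8, 16, 32.
Subgroups by order — order 1: 1; order 2: 17; order 4: 9; order 8: 5; order 16: 3; order 32: 1.
Total: 1 + 17 + 9 + 5 + 3 + 1 = 36.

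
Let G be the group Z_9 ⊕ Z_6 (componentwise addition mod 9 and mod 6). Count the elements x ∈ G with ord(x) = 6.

8

An element (a,b) has order lcm(ord(a), ord(b)); count pairs with lcm equal to 6.
Enumerating gives 8 such elements.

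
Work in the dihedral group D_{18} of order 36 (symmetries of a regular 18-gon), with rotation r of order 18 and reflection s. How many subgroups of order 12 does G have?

3

|G| = 36 and 12 | 36, so subgroups of order 12 are possible by Lagrange.
The subgroups of order 12 are: {e, r^3, r^6, r^9, r^12, r^15, rs, r^4s, r^7s, r^10s, r^13s, r^16s}; {e, r^3, r^6, r^9, r^12, r^15, r^2s, r^5s, r^8s, r^11s, r^14s, r^17s}; {e, r^3, r^6, r^9, r^12, r^15, s, r^3s, r^6s, r^9s, r^12s, r^15s}.
So G has 3 subgroups of order 12.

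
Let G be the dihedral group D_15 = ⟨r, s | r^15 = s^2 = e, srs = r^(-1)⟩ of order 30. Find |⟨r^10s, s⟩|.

6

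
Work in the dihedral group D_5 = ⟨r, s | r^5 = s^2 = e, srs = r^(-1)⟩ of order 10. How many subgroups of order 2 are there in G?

5

|G| = 10 and 2 | 10, so subgroups of order 2 are possible by Lagrange.
The subgroups of order 2 are: {e, r^2s}; {e, r^3s}; {e, r^4s}; {e, rs}; … (5 in all).
So G has 5 subgroups of order 2.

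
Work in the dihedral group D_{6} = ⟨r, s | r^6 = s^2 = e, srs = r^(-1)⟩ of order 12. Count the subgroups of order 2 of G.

7

|G| = 12 and 2 | 12, so subgroups of order 2 are possible by Lagrange.
The subgroups of order 2 are: {e, r^2s}; {e, r^3}; {e, r^3s}; {e, r^4s}; … (7 in all).
So G has 7 subgroups of order 2.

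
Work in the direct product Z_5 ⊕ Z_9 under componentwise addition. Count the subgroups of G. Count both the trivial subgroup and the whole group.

|G| = 45, so by Lagrange every subgroup order divides 45. Divisors: 1, 3, 5, 9, 15, 45.
Subgroups by order — order 1: 1; order 3: 1; order 5: 1; order 9: 1; order 15: 1; order 45: 1.
Total: 1 + 1 + 1 + 1 + 1 + 1 = 6.

6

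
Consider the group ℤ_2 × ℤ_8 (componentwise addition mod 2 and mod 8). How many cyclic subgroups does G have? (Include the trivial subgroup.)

8

Each element a generates a cyclic subgroup ⟨a⟩; distinct elements may generate the same one (a cyclic group of order d has φ(d) generators).
Cyclic subgroups by order — order 1: 1; order 2: 3; order 4: 2; order 8: 2.
Total: 8.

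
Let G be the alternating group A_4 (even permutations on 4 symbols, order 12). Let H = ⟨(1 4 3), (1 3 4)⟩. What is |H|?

|⟨(1 4 3)⟩| = 3 and |⟨(1 3 4)⟩| = 3, so |H| is a multiple of lcm(3, 3) = 3 and divides |G| = 12.
Closing under the operation: H = {e, (1 3 4), (1 4 3)}, so |H| = 3.

3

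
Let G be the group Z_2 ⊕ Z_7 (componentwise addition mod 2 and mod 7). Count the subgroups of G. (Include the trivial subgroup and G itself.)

|G| = 14, so by Lagrange every subgroup order divides 14. Divisors: 1, 2, 7, 14.
Subgroups by order — order 1: 1; order 2: 1; order 7: 1; order 14: 1.
Total: 1 + 1 + 1 + 1 = 4.

4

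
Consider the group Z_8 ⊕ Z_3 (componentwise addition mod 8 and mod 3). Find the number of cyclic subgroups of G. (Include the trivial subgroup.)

A cyclic subgroup of order d is generated by each of its φ(d) elements of order d, so the cyclic subgroups of order d number (#elements of order d)/φ(d).
Cyclic subgroups by order — order 1: 1; order 2: 1; order 3: 1; order 4: 1; order 6: 1; order 8: 1; order 12: 1; order 24: 1.
Total: 8.

8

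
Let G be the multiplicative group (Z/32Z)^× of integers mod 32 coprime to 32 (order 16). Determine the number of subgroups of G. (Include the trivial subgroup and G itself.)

11

|G| = 16, so by Lagrange every subgroup order divides 16. Divisors: 1, 2, 4, 8, 16.
Subgroups by order — order 1: 1; order 2: 3; order 4: 3; order 8: 3; order 16: 1.
Total: 1 + 3 + 3 + 3 + 1 = 11.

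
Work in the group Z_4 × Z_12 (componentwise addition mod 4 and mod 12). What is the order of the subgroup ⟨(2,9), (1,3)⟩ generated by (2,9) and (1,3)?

16

|⟨(2,9)⟩| = 4 and |⟨(1,3)⟩| = 4, so |H| is a multiple of lcm(4, 4) = 4 and divides |G| = 48.
Closing under the operation: H = {(0,0), (0,3), (0,6), (0,9), (1,0), (1,3), (1,6), (1,9), (2,0), (2,3), (2,6), (2,9), (3,0), (3,3), (3,6), (3,9)}, so |H| = 16.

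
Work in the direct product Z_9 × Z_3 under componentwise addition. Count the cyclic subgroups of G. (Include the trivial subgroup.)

A cyclic subgroup of order d is generated by each of its φ(d) elements of order d, so the cyclic subgroups of order d number (#elements of order d)/φ(d).
Cyclic subgroups by order — order 1: 1; order 3: 4; order 9: 3.
Total: 8.

8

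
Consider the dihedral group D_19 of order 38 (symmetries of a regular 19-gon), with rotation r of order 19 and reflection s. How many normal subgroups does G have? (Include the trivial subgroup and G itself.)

G has 22 subgroups. Checking conjugation-invariance by order — order 1: 1/1 normal; order 2: 0/19 normal; order 19: 1/1 normal; order 38: 1/1 normal.
Total normal subgroups: 3.

3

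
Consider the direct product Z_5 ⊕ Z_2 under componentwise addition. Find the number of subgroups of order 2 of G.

|G| = 10 and 2 | 10, so subgroups of order 2 are possible by Lagrange.
The subgroups of order 2 are: {(0,0), (0,1)}.
So G has 1 subgroup of order 2.

1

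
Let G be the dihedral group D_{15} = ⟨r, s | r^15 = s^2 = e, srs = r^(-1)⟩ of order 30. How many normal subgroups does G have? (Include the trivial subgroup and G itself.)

5

G has 28 subgroups. Checking conjugation-invariance by order — order 1: 1/1 normal; order 2: 0/15 normal; order 3: 1/1 normal; order 5: 1/1 normal; order 6: 0/5 normal; order 10: 0/3 normal; order 15: 1/1 normal; order 30: 1/1 normal.
Total normal subgroups: 5.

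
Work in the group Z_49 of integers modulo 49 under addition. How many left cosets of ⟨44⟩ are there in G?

|⟨44⟩| = 49 and |G| = 49.
By Lagrange, [G : H] = |G|/|H| = 49/49 = 1.

1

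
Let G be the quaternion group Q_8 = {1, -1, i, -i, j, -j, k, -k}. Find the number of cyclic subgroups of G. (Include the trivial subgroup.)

A cyclic subgroup of order d is generated by each of its φ(d) elements of order d, so the cyclic subgroups of order d number (#elements of order d)/φ(d).
Cyclic subgroups by order — order 1: 1; order 2: 1; order 4: 3.
Total: 5.

5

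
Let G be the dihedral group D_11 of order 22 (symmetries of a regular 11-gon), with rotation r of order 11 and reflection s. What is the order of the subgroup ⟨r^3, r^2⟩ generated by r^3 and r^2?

11

|⟨r^3⟩| = 11 and |⟨r^2⟩| = 11, so |H| is a multiple of lcm(11, 11) = 11 and divides |G| = 22.
Closing under the operation: H = {e, r, r^2, r^3, r^4, r^5, r^6, r^7, r^8, r^9, r^10}, so |H| = 11.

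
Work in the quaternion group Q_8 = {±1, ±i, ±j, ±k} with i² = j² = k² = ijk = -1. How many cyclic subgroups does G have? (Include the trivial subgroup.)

A cyclic subgroup of order d is generated by each of its φ(d) elements of order d, so the cyclic subgroups of order d number (#elements of order d)/φ(d).
Cyclic subgroups by order — order 1: 1; order 2: 1; order 4: 3.
Total: 5.

5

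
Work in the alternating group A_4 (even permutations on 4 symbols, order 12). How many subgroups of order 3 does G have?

4

|G| = 12 and 3 | 12, so subgroups of order 3 are possible by Lagrange.
The subgroups of order 3 are: {e, (1 2 3), (1 3 2)}; {e, (1 2 4), (1 4 2)}; {e, (1 3 4), (1 4 3)}; {e, (2 3 4), (2 4 3)}.
So G has 4 subgroups of order 3.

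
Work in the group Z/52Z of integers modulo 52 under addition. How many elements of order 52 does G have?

In a cyclic group of order 52, the number of elements of order d (for d | 52) is φ(d).
φ(52) = 24.

24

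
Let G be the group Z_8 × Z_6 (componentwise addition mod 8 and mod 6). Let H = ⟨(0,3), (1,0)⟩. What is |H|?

16

|⟨(0,3)⟩| = 2 and |⟨(1,0)⟩| = 8, so |H| is a multiple of lcm(2, 8) = 8 and divides |G| = 48.
Closing under the operation: H = {(0,0), (0,3), (1,0), (1,3), (2,0), (2,3), (3,0), (3,3), (4,0), (4,3), (5,0), (5,3), (6,0), (6,3), (7,0), (7,3)}, so |H| = 16.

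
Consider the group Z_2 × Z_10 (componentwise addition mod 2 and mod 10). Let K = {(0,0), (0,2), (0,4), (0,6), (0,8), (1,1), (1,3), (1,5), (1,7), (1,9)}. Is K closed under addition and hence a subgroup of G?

Yes

|K| = 10 divides |G| = 20, consistent with Lagrange.
K contains the identity, every element's inverse is in K, and K is closed under +: it is a subgroup.
In fact K = ⟨(1,1)⟩.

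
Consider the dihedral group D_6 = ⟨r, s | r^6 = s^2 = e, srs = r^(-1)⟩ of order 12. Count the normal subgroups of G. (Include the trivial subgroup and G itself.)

7

G has 16 subgroups. Checking conjugation-invariance by order — order 1: 1/1 normal; order 2: 1/7 normal; order 3: 1/1 normal; order 4: 0/3 normal; order 6: 3/3 normal; order 12: 1/1 normal.
Total normal subgroups: 7.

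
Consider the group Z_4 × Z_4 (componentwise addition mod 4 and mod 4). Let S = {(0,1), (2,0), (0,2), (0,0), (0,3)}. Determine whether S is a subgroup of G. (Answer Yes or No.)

|S| = 5 does not divide |G| = 16, so by Lagrange S is not a subgroup.

No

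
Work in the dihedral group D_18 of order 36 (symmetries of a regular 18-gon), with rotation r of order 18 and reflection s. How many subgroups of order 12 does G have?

|G| = 36 and 12 | 36, so subgroups of order 12 are possible by Lagrange.
The subgroups of order 12 are: {e, r^3, r^6, r^9, r^12, r^15, rs, r^4s, r^7s, r^10s, r^13s, r^16s}; {e, r^3, r^6, r^9, r^12, r^15, r^2s, r^5s, r^8s, r^11s, r^14s, r^17s}; {e, r^3, r^6, r^9, r^12, r^15, s, r^3s, r^6s, r^9s, r^12s, r^15s}.
So G has 3 subgroups of order 12.

3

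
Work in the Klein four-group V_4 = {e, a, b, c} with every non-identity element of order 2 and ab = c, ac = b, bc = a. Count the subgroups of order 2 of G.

3

|G| = 4 and 2 | 4, so subgroups of order 2 are possible by Lagrange.
The subgroups of order 2 are: {e, a}; {e, b}; {e, c}.
So G has 3 subgroups of order 2.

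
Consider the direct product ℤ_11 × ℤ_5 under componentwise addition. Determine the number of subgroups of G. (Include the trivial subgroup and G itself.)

4

|G| = 55, so by Lagrange every subgroup order divides 55. Divisors: 1, 5, 11, 55.
Subgroups by order — order 1: 1; order 5: 1; order 11: 1; order 55: 1.
Total: 1 + 1 + 1 + 1 = 4.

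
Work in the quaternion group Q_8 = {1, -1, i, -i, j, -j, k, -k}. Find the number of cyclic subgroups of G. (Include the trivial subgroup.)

A cyclic subgroup of order d is generated by each of its φ(d) elements of order d, so the cyclic subgroups of order d number (#elements of order d)/φ(d).
Cyclic subgroups by order — order 1: 1; order 2: 1; order 4: 3.
Total: 5.

5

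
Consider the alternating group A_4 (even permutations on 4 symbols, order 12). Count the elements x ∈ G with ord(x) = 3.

The elements of order 3 are: (2 3 4), (2 4 3), (1 2 3), (1 2 4), (1 3 2), (1 3 4), (1 4 2), (1 4 3).
That's 8.

8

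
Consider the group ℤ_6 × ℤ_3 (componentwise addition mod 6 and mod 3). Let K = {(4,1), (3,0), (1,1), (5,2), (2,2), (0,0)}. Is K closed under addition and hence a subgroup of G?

|K| = 6 divides |G| = 18, consistent with Lagrange.
K contains the identity, every element's inverse is in K, and K is closed under +: it is a subgroup.
In fact K = ⟨(5,2)⟩.

Yes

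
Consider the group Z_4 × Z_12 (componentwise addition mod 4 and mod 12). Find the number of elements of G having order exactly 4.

An element (a,b) has order lcm(ord(a), ord(b)); count pairs with lcm equal to 4.
Enumerating gives 12 such elements.

12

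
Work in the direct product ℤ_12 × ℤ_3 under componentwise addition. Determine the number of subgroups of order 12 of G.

|G| = 36 and 12 | 36, so subgroups of order 12 are possible by Lagrange.
The subgroups of order 12 are: {(0,0), (0,1), (0,2), (3,0), (3,1), (3,2), (6,0), (6,1), (6,2), (9,0), (9,1), (9,2)}; {(0,0), (1,0), (2,0), (3,0), (4,0), (5,0), (6,0), (7,0), (8,0), (9,0), (10,0), (11,0)}; {(0,0), (1,1), (2,2), (3,0), (4,1), (5,2), (6,0), (7,1), (8,2), (9,0), (10,1), (11,2)}; {(0,0), (1,2), (2,1), (3,0), (4,2), (5,1), (6,0), (7,2), (8,1), (9,0), (10,2), (11,1)}.
So G has 4 subgroups of order 12.

4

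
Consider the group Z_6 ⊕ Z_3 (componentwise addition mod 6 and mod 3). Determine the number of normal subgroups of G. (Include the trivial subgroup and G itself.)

12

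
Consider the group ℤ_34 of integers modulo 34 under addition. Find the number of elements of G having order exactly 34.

In a cyclic group of order 34, the number of elements of order d (for d | 34) is φ(d).
φ(34) = 16.

16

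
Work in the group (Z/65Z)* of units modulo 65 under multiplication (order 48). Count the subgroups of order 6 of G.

3

|G| = 48 and 6 | 48, so subgroups of order 6 are possible by Lagrange.
The subgroups of order 6 are: {1, 9, 14, 16, 29, 61}; {1, 16, 36, 51, 56, 61}; {1, 4, 16, 49, 61, 64}.
So G has 3 subgroups of order 6.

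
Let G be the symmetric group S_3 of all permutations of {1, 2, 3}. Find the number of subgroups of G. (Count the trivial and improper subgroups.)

|G| = 6, so by Lagrange every subgroup order divides 6. Divisors: 1, 2, 3, 6.
Subgroups by order — order 1: 1; order 2: 3; order 3: 1; order 6: 1.
Total: 1 + 3 + 1 + 1 = 6.

6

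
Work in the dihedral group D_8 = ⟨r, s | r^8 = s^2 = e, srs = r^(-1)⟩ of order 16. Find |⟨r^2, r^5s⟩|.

|⟨r^2⟩| = 4 and |⟨r^5s⟩| = 2, so |H| is a multiple of lcm(4, 2) = 4 and divides |G| = 16.
Closing under the operation: H = {e, r^2, r^4, r^6, rs, r^3s, r^5s, r^7s}, so |H| = 8.

8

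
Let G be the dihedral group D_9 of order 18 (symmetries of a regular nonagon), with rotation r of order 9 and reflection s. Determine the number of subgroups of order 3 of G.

1

|G| = 18 and 3 | 18, so subgroups of order 3 are possible by Lagrange.
The subgroups of order 3 are: {e, r^3, r^6}.
So G has 1 subgroup of order 3.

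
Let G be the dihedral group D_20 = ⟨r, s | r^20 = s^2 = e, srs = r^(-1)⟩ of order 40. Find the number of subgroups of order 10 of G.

|G| = 40 and 10 | 40, so subgroups of order 10 are possible by Lagrange.
The subgroups of order 10 are: {e, r^2, r^4, r^6, r^8, r^10, r^12, r^14, r^16, r^18}; {e, r^4, r^8, r^12, r^16, r^2s, r^6s, r^10s, r^14s, r^18s}; {e, r^4, r^8, r^12, r^16, r^3s, r^7s, r^11s, r^15s, r^19s}; {e, r^4, r^8, r^12, r^16, s, r^4s, r^8s, r^12s, r^16s}; … (5 in all).
So G has 5 subgroups of order 10.

5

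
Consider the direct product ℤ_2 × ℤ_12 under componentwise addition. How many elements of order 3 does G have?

An element (a,b) has order lcm(ord(a), ord(b)); count pairs with lcm equal to 3.
Enumerating gives 2 such elements.

2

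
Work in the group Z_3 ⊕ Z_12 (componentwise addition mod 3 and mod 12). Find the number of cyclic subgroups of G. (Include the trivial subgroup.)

15

Group the elements of G by the cyclic subgroup they generate; each cyclic subgroup of order d accounts for φ(d) elements.
Cyclic subgroups by order — order 1: 1; order 2: 1; order 3: 4; order 4: 1; order 6: 4; order 12: 4.
Total: 15.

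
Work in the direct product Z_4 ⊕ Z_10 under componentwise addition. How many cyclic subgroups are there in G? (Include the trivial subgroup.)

Each element a generates a cyclic subgroup ⟨a⟩; distinct elements may generate the same one (a cyclic group of order d has φ(d) generators).
Cyclic subgroups by order — order 1: 1; order 2: 3; order 4: 2; order 5: 1; order 10: 3; order 20: 2.
Total: 12.

12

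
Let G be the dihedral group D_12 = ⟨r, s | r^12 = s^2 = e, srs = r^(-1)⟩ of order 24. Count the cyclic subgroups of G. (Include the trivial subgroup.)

Each element a generates a cyclic subgroup ⟨a⟩; distinct elements may generate the same one (a cyclic group of order d has φ(d) generators).
Cyclic subgroups by order — order 1: 1; order 2: 13; order 3: 1; order 4: 1; order 6: 1; order 12: 1.
Total: 18.

18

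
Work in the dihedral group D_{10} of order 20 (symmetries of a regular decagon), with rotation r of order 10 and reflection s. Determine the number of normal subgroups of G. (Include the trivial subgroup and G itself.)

G has 22 subgroups. Checking conjugation-invariance by order — order 1: 1/1 normal; order 2: 1/11 normal; order 4: 0/5 normal; order 5: 1/1 normal; order 10: 3/3 normal; order 20: 1/1 normal.
Total normal subgroups: 7.

7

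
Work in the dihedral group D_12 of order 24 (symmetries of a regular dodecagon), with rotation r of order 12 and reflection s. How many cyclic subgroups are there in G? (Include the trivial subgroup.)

Group the elements of G by the cyclic subgroup they generate; each cyclic subgroup of order d accounts for φ(d) elements.
Cyclic subgroups by order — order 1: 1; order 2: 13; order 3: 1; order 4: 1; order 6: 1; order 12: 1.
Total: 18.

18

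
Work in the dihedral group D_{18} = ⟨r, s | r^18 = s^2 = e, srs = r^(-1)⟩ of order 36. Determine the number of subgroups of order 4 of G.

|G| = 36 and 4 | 36, so subgroups of order 4 are possible by Lagrange.
The subgroups of order 4 are: {e, r^9, rs, r^10s}; {e, r^9, r^2s, r^11s}; {e, r^9, r^3s, r^12s}; {e, r^9, r^4s, r^13s}; … (9 in all).
So G has 9 subgroups of order 4.

9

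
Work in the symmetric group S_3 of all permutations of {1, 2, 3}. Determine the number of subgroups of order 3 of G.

|G| = 6 and 3 | 6, so subgroups of order 3 are possible by Lagrange.
The subgroups of order 3 are: {e, (1 2 3), (1 3 2)}.
So G has 1 subgroup of order 3.

1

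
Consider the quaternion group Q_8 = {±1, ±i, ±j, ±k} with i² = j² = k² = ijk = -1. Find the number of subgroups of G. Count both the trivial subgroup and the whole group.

|G| = 8, so by Lagrange every subgroup order divides 8. Divisors: 1, 2, 4, 8.
Subgroups by order — order 1: 1; order 2: 1; order 4: 3; order 8: 1.
Total: 1 + 1 + 3 + 1 = 6.

6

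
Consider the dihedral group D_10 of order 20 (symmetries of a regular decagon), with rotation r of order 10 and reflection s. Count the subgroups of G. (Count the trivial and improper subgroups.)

22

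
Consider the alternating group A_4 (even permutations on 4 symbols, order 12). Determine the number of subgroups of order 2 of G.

|G| = 12 and 2 | 12, so subgroups of order 2 are possible by Lagrange.
The subgroups of order 2 are: {e, (1 2)(3 4)}; {e, (1 3)(2 4)}; {e, (1 4)(2 3)}.
So G has 3 subgroups of order 2.

3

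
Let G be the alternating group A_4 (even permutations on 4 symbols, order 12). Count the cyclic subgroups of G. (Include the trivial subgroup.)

Each element a generates a cyclic subgroup ⟨a⟩; distinct elements may generate the same one (a cyclic group of order d has φ(d) generators).
Cyclic subgroups by order — order 1: 1; order 2: 3; order 3: 4.
Total: 8.

8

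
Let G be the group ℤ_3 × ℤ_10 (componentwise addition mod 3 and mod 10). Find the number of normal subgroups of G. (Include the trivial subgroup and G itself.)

G is abelian, so every subgroup is normal.
G has 8 subgroups in total, hence 8 normal subgroups.

8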